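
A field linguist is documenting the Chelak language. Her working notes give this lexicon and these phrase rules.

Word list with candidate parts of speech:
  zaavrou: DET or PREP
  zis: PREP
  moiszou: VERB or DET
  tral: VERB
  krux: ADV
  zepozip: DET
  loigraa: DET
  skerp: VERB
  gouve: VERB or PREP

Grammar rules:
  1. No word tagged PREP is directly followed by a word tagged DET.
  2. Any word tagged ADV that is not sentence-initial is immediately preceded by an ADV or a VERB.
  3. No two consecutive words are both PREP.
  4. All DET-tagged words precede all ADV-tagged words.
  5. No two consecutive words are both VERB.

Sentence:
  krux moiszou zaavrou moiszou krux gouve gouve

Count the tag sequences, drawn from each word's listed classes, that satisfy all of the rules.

2

Candidates per position — 1:krux {ADV}; 2:moiszou {VERB,DET}; 3:zaavrou {DET,PREP}; 4:moiszou {VERB,DET}; 5:krux {ADV}; 6:gouve {VERB,PREP}; 7:gouve {VERB,PREP}.
There are 32 candidate sequences in total.
The sequences that satisfy every rule: ADV VERB PREP VERB ADV VERB PREP; ADV VERB PREP VERB ADV PREP VERB.
Count = 2.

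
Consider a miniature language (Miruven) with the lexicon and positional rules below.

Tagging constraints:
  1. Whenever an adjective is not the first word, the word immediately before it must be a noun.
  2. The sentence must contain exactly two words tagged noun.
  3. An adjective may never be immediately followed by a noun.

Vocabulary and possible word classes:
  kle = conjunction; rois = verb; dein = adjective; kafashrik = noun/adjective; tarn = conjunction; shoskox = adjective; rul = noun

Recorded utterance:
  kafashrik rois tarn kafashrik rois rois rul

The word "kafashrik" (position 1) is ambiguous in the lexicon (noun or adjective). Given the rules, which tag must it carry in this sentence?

adjective

Candidates per position — 1:kafashrik {noun,adjective}; 2:rois {verb}; 3:tarn {conjunction}; 4:kafashrik {noun,adjective}; 5:rois {verb}; 6:rois {verb}; 7:rul {noun}.
Position 4: adjective is ruled out by rule 1; that leaves noun.
Position 1: noun is ruled out by rule 2; that leaves adjective.
The only consistent sequence is: adjective verb conjunction noun verb verb noun.
Checking: rule 1 holds; rule 2 holds; rule 3 holds.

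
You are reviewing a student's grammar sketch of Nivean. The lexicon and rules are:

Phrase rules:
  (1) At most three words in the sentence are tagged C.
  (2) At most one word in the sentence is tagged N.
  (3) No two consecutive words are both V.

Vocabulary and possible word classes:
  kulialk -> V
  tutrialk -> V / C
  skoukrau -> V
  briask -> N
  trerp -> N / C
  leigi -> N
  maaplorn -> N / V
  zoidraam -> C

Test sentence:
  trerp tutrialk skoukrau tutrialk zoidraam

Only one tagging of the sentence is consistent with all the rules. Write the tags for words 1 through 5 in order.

Candidates per position — 1:trerp {N,C}; 2:tutrialk {V,C}; 3:skoukrau {V}; 4:tutrialk {V,C}; 5:zoidraam {C}.
If word 2 were V, no tagging could satisfy rule 3; so word 2 is C.
If word 4 were V, no tagging could satisfy rule 3; so word 4 is C.
If word 1 were C, no tagging could satisfy rule 1; so word 1 is N.
The unique satisfying tagging is: N C V C C.
Verifying each rule — rule 1 ✓; rule 2 ✓; rule 3 ✓.

N C V C C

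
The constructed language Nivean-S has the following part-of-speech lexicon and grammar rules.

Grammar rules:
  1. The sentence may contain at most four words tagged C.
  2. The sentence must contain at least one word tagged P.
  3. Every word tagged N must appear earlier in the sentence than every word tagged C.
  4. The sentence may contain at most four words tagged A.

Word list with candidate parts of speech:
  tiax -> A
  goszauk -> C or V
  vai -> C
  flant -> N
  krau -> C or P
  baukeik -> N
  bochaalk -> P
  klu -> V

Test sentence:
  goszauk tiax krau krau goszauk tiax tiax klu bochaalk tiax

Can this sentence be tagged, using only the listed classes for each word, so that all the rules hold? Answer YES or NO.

YES

Candidates per position — 1:goszauk {C,V}; 2:tiax {A}; 3:krau {C,P}; 4:krau {C,P}; 5:goszauk {C,V}; 6:tiax {A}; 7:tiax {A}; 8:klu {V}; 9:bochaalk {P}; 10:tiax {A}.
One satisfying assignment: V A P C V A A V P A.
Checking: rule 1 satisfied; rule 2 satisfied; rule 3 satisfied; rule 4 satisfied.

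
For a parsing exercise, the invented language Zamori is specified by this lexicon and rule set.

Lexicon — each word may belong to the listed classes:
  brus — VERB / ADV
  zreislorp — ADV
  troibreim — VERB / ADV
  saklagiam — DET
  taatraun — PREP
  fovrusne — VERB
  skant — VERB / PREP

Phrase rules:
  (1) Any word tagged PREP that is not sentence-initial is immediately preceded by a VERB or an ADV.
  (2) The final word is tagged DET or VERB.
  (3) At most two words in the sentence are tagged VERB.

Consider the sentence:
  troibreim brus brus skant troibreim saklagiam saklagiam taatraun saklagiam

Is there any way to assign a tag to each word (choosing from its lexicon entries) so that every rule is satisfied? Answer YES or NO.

Candidates per position — 1:troibreim {VERB,ADV}; 2:brus {VERB,ADV}; 3:brus {VERB,ADV}; 4:skant {VERB,PREP}; 5:troibreim {VERB,ADV}; 6:saklagiam {DET}; 7:saklagiam {DET}; 8:taatraun {PREP}; 9:saklagiam {DET}.
Rule 1 cannot be satisfied by any choice of tags from the lexicon.
So there is no consistent tagging.

NO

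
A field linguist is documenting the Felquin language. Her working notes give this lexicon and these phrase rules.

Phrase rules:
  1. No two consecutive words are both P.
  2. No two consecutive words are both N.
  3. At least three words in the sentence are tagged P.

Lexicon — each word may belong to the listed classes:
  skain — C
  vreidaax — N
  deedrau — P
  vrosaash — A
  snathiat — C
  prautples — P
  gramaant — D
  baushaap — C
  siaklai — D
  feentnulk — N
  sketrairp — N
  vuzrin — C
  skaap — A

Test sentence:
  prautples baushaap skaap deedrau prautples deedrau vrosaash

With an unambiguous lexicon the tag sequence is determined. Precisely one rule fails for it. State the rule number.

1

Fixed tagging: P C A P P P A.
Rule check: R1 ✗, R2 ✓, R3 ✓.
Only rule 1 fails.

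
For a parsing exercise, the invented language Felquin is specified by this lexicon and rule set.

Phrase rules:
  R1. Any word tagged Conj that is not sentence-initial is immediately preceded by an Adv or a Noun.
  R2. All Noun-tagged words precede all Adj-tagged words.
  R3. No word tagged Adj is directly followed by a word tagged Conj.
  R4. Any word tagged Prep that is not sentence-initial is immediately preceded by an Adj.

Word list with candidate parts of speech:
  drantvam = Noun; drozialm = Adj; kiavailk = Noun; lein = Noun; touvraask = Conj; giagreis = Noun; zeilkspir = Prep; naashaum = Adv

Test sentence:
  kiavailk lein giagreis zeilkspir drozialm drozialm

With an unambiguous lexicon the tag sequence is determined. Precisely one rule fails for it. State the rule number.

Fixed tagging: Noun Noun Noun Prep Adj Adj.
Checking each rule: R1 ok, R2 ok, R3 ok, R4 fails.
Only rule 4 fails.

4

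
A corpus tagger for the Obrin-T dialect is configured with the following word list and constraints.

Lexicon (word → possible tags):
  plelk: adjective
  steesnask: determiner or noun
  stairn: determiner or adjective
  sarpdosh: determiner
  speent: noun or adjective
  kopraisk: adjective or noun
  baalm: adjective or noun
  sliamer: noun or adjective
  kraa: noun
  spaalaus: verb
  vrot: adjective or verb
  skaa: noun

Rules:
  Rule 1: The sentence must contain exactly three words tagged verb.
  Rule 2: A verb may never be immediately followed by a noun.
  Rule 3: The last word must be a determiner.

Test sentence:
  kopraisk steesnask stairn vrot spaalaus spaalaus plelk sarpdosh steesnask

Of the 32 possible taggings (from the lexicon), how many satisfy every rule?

Candidates per position — 1:kopraisk {adjective,noun}; 2:steesnask {determiner,noun}; 3:stairn {determiner,adjective}; 4:vrot {adjective,verb}; 5:spaalaus {verb}; 6:spaalaus {verb}; 7:plelk {adjective}; 8:sarpdosh {determiner}; 9:steesnask {determiner,noun}.
There are 32 candidate sequences in total.
Checking each against the rules leaves 8 sequences.
Count = 8.

8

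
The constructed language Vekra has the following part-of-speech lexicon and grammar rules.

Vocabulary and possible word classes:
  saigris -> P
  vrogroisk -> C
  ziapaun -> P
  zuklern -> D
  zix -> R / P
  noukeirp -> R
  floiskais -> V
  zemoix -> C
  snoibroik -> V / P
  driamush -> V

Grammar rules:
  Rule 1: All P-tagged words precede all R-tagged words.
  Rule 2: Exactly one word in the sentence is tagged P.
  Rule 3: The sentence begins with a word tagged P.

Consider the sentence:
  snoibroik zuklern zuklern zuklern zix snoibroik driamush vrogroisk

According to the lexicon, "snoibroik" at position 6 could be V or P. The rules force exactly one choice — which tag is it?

V

Candidates per position — 1:snoibroik {V,P}; 2:zuklern {D}; 3:zuklern {D}; 4:zuklern {D}; 5:zix {R,P}; 6:snoibroik {V,P}; 7:driamush {V}; 8:vrogroisk {C}.
Position 1: tagging it V would leave rule 3 unsatisfiable, so it must be P.
Position 5: tagging it P would leave rule 2 unsatisfiable, so it must be R.
Position 6: tagging it P would leave rule 1 unsatisfiable, so it must be V.
The only consistent sequence is: P D D D R V V C.
Check: rule 1 satisfied; rule 2 satisfied; rule 3 satisfied.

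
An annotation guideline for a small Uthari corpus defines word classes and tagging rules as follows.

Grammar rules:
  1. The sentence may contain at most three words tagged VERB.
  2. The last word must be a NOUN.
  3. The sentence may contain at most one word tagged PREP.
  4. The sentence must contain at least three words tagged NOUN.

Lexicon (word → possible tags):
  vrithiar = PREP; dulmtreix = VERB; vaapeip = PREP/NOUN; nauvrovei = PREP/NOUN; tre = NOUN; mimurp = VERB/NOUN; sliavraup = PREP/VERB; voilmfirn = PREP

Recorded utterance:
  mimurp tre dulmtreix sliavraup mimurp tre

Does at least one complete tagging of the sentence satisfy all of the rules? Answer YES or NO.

Candidates per position — 1:mimurp {VERB,NOUN}; 2:tre {NOUN}; 3:dulmtreix {VERB}; 4:sliavraup {PREP,VERB}; 5:mimurp {VERB,NOUN}; 6:tre {NOUN}.
One satisfying assignment: NOUN NOUN VERB PREP NOUN NOUN.
Rule-by-rule: rule 1 ok; rule 2 ok; rule 3 ok; rule 4 ok.

YES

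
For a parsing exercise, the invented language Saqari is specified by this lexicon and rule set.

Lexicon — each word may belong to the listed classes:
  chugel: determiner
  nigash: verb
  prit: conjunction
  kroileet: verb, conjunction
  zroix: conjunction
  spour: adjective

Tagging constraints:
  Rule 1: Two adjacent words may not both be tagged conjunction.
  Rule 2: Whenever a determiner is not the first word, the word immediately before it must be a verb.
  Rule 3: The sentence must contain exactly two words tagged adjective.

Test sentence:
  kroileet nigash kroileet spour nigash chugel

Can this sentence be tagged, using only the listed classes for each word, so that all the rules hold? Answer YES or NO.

NO

Candidates per position — 1:kroileet {verb,conjunction}; 2:nigash {verb}; 3:kroileet {verb,conjunction}; 4:spour {adjective}; 5:nigash {verb}; 6:chugel {determiner}.
Rule 3 cannot be satisfied by any choice of tags from the lexicon.
So there is no consistent tagging.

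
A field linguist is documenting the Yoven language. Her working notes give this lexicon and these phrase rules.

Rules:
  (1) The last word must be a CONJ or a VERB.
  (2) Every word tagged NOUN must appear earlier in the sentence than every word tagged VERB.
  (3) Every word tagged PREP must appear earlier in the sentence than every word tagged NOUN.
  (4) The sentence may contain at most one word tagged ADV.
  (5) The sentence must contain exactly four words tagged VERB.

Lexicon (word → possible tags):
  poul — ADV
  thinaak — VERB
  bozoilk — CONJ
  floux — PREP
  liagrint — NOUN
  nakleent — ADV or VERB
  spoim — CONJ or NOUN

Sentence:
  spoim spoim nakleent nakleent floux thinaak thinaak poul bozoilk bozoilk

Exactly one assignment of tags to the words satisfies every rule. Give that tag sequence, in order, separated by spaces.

CONJ CONJ VERB VERB PREP VERB VERB ADV CONJ CONJ

Candidates per position — 1:spoim {CONJ,NOUN}; 2:spoim {CONJ,NOUN}; 3:nakleent {ADV,VERB}; 4:nakleent {ADV,VERB}; 5:floux {PREP}; 6:thinaak {VERB}; 7:thinaak {VERB}; 8:poul {ADV}; 9:bozoilk {CONJ}; 10:bozoilk {CONJ}.
If word 1 were NOUN, no tagging could satisfy rule 3; so word 1 is CONJ.
If word 2 were NOUN, no tagging could satisfy rule 3; so word 2 is CONJ.
If word 3 were ADV, no tagging could satisfy rule 4; so word 3 is VERB.
If word 4 were ADV, no tagging could satisfy rule 4; so word 4 is VERB.
The unique satisfying tagging is: CONJ CONJ VERB VERB PREP VERB VERB ADV CONJ CONJ.
Rule-by-rule: rule 1 holds; rule 2 holds; rule 3 holds; rule 4 holds; rule 5 holds.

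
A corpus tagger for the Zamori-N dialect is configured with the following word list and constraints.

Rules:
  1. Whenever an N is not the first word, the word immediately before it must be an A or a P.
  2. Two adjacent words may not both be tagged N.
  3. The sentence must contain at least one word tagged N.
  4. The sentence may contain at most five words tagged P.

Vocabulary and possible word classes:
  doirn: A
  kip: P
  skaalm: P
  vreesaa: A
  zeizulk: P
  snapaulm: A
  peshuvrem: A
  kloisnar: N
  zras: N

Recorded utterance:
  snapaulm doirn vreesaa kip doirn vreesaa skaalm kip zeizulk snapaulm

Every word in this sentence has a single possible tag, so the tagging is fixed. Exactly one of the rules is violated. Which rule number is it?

Fixed tagging: A A A P A A P P P A.
Applying the rules: R1 holds, R2 holds, R3 violated, R4 holds.
Only rule 3 fails.

3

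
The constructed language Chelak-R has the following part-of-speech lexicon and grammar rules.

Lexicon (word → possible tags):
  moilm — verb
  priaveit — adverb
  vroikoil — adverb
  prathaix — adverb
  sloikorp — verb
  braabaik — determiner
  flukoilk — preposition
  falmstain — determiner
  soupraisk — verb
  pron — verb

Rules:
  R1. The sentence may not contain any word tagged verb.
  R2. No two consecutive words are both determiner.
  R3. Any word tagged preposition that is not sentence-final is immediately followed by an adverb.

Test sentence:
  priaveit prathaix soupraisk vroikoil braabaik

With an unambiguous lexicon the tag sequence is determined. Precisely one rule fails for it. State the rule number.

Fixed tagging: adverb adverb verb adverb determiner.
Checking each rule: R1 fails, R2 ok, R3 ok.
Only rule 1 fails.

1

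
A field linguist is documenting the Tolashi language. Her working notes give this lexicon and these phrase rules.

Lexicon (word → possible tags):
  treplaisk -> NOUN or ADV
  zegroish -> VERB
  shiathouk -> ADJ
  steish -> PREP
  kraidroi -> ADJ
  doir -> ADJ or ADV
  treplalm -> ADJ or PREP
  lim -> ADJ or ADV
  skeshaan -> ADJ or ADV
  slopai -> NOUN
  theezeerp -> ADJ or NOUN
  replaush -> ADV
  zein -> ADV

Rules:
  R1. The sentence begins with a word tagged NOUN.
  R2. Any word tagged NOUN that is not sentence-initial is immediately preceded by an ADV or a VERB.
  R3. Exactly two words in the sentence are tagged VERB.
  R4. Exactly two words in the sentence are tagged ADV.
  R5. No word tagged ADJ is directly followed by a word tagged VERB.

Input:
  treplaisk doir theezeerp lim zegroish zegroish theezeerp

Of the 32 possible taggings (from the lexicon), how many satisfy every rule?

4

Candidates per position — 1:treplaisk {NOUN,ADV}; 2:doir {ADJ,ADV}; 3:theezeerp {ADJ,NOUN}; 4:lim {ADJ,ADV}; 5:zegroish {VERB}; 6:zegroish {VERB}; 7:theezeerp {ADJ,NOUN}.
There are 32 candidate sequences in total.
The sequences that satisfy every rule: NOUN ADV ADJ ADV VERB VERB ADJ; NOUN ADV ADJ ADV VERB VERB NOUN; NOUN ADV NOUN ADV VERB VERB ADJ; NOUN ADV NOUN ADV VERB VERB NOUN.
Count = 4.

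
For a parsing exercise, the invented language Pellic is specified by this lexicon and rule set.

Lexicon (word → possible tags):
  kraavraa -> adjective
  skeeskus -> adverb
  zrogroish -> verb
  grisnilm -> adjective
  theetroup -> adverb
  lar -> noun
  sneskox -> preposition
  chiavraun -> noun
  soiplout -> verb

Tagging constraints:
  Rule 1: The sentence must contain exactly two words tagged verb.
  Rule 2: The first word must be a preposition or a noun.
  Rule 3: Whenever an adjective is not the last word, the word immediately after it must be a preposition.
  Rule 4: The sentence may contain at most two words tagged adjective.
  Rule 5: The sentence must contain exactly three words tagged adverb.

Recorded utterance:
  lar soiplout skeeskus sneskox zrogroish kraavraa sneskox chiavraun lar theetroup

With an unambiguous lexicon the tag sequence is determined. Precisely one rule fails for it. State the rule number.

5

Fixed tagging: noun verb adverb preposition verb adjective preposition noun noun adverb.
Checking each rule: R1 ✓, R2 ✓, R3 ✓, R4 ✓, R5 ✗.
Only rule 5 fails.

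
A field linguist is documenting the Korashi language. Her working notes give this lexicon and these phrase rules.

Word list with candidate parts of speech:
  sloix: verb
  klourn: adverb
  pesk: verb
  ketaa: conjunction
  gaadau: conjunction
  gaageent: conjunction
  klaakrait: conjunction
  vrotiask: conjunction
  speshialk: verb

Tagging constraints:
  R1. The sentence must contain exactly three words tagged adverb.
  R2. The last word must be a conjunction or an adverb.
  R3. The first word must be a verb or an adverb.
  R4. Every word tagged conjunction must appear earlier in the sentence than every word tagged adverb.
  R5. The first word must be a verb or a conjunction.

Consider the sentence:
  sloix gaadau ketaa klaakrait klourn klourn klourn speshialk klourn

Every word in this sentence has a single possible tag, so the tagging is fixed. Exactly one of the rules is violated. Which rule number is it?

Fixed tagging: verb conjunction conjunction conjunction adverb adverb adverb verb adverb.
Checking each rule: R1 ✗, R2 ✓, R3 ✓, R4 ✓, R5 ✓.
Only rule 1 fails.

1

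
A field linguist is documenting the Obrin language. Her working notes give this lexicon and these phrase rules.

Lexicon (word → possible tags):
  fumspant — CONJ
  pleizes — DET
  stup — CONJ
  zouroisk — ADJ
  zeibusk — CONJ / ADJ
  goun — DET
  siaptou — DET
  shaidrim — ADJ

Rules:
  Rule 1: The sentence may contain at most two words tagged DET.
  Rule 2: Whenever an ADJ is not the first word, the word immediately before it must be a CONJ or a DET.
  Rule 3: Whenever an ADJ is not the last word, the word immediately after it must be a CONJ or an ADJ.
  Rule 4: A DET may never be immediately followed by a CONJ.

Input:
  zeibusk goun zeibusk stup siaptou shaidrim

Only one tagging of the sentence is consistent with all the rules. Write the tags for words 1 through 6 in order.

Candidates per position — 1:zeibusk {CONJ,ADJ}; 2:goun {DET}; 3:zeibusk {CONJ,ADJ}; 4:stup {CONJ}; 5:siaptou {DET}; 6:shaidrim {ADJ}.
If word 1 were ADJ, no tagging could satisfy rule 3; so word 1 is CONJ.
If word 3 were CONJ, no tagging could satisfy rule 4; so word 3 is ADJ.
The only consistent sequence is: CONJ DET ADJ CONJ DET ADJ.
Rule-by-rule: rule 1 ✓; rule 2 ✓; rule 3 ✓; rule 4 ✓.

CONJ DET ADJ CONJ DET ADJ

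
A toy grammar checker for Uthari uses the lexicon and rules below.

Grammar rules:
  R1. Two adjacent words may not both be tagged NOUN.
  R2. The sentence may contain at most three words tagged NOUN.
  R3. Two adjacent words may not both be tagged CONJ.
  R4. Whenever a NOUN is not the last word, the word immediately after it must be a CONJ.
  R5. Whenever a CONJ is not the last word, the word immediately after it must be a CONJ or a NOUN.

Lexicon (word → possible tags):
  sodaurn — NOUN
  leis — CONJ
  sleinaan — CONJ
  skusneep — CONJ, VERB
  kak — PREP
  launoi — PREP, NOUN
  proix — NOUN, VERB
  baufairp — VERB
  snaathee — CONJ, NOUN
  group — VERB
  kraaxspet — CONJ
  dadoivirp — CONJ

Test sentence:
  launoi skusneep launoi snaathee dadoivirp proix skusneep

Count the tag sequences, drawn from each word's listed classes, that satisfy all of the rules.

1

Candidates per position — 1:launoi {PREP,NOUN}; 2:skusneep {CONJ,VERB}; 3:launoi {PREP,NOUN}; 4:snaathee {CONJ,NOUN}; 5:dadoivirp {CONJ}; 6:proix {NOUN,VERB}; 7:skusneep {CONJ,VERB}.
There are 64 candidate sequences in total.
The sequences that satisfy every rule: PREP VERB PREP NOUN CONJ NOUN CONJ.
Count = 1.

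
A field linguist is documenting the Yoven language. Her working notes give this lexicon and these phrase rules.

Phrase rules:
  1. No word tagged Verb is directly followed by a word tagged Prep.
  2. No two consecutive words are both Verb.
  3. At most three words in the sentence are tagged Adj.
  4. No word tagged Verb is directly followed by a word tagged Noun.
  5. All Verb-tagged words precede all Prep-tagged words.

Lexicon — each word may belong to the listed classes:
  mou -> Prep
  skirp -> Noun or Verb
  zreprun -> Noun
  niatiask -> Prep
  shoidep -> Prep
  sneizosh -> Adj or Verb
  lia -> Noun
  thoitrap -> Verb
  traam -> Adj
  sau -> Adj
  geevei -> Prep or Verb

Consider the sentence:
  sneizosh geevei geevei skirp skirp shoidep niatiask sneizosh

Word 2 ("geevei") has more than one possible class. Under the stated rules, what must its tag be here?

Candidates per position — 1:sneizosh {Adj,Verb}; 2:geevei {Prep,Verb}; 3:geevei {Prep,Verb}; 4:skirp {Noun,Verb}; 5:skirp {Noun,Verb}; 6:shoidep {Prep}; 7:niatiask {Prep}; 8:sneizosh {Adj,Verb}.
Position 5: Verb is ruled out by rule 1; that leaves Noun.
Position 8: Verb is ruled out by rule 5; that leaves Adj.
Position 3: Verb is ruled out by rule 4; that leaves Prep.
Position 4: Verb is ruled out by rule 4; that leaves Noun.
Position 1: Verb is ruled out by rule 1; that leaves Adj.
Position 2: Verb is ruled out by rule 1; that leaves Prep.
The only consistent sequence is: Adj Prep Prep Noun Noun Prep Prep Adj.
Verifying each rule — rule 1 holds; rule 2 holds; rule 3 holds; rule 4 holds; rule 5 holds.

Prep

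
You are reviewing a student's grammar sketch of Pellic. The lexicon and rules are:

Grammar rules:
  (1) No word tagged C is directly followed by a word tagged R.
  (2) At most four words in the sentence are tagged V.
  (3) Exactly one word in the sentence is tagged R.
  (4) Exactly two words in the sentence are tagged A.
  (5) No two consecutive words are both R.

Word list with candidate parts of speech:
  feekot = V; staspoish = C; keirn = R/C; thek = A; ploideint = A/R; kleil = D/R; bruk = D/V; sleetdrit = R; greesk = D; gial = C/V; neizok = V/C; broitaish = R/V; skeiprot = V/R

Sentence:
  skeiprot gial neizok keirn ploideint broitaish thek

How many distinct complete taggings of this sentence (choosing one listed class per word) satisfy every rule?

10

Candidates per position — 1:skeiprot {V,R}; 2:gial {C,V}; 3:neizok {V,C}; 4:keirn {R,C}; 5:ploideint {A,R}; 6:broitaish {R,V}; 7:thek {A}.
There are 64 candidate sequences in total.
Checking each against the rules leaves 10 sequences.
Count = 10.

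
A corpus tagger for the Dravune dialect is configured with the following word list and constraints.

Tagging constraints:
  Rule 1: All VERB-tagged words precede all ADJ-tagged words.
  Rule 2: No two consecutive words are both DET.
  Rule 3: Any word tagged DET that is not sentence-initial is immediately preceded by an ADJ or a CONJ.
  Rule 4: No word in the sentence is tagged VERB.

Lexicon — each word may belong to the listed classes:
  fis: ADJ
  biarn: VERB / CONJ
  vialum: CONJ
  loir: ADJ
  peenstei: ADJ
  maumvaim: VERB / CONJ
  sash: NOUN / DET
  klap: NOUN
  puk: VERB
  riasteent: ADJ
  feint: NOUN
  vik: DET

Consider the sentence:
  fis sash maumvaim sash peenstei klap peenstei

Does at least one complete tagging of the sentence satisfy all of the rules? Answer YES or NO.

YES

Candidates per position — 1:fis {ADJ}; 2:sash {NOUN,DET}; 3:maumvaim {VERB,CONJ}; 4:sash {NOUN,DET}; 5:peenstei {ADJ}; 6:klap {NOUN}; 7:peenstei {ADJ}.
One satisfying assignment: ADJ DET CONJ DET ADJ NOUN ADJ.
Rule-by-rule: rule 1 holds; rule 2 holds; rule 3 holds; rule 4 holds.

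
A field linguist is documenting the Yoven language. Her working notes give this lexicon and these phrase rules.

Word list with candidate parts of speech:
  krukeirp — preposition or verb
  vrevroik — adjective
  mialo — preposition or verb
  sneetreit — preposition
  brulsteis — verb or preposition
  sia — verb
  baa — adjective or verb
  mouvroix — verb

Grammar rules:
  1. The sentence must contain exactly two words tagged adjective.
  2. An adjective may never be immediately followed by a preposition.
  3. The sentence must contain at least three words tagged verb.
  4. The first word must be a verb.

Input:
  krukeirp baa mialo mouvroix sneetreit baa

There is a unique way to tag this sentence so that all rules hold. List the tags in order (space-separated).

Candidates per position — 1:krukeirp {preposition,verb}; 2:baa {adjective,verb}; 3:mialo {preposition,verb}; 4:mouvroix {verb}; 5:sneetreit {preposition}; 6:baa {adjective,verb}.
If word 1 were preposition, no tagging could satisfy rule 4; so word 1 is verb.
If word 2 were verb, no tagging could satisfy rule 1; so word 2 is adjective.
If word 3 were preposition, no tagging could satisfy rule 2; so word 3 is verb.
If word 6 were verb, no tagging could satisfy rule 1; so word 6 is adjective.
That leaves exactly one tagging: verb adjective verb verb preposition adjective.
Checking: rule 1 satisfied; rule 2 satisfied; rule 3 satisfied; rule 4 satisfied.

verb adjective verb verb preposition adjective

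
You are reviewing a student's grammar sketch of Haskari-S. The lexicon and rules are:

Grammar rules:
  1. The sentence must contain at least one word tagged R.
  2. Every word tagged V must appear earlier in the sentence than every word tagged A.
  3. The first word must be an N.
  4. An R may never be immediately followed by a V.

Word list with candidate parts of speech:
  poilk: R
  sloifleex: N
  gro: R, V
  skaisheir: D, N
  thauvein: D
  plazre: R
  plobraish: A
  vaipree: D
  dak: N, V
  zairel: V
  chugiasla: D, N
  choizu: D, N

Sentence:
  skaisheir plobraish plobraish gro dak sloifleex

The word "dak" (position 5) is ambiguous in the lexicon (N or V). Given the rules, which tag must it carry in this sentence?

N

Candidates per position — 1:skaisheir {D,N}; 2:plobraish {A}; 3:plobraish {A}; 4:gro {R,V}; 5:dak {N,V}; 6:sloifleex {N}.
If word 1 were D, no tagging could satisfy rule 3; so word 1 is N.
If word 4 were V, no tagging could satisfy rule 1; so word 4 is R.
If word 5 were V, no tagging could satisfy rule 2; so word 5 is N.
The unique satisfying tagging is: N A A R N N.
Verifying each rule — rule 1 satisfied; rule 2 satisfied; rule 3 satisfied; rule 4 satisfied.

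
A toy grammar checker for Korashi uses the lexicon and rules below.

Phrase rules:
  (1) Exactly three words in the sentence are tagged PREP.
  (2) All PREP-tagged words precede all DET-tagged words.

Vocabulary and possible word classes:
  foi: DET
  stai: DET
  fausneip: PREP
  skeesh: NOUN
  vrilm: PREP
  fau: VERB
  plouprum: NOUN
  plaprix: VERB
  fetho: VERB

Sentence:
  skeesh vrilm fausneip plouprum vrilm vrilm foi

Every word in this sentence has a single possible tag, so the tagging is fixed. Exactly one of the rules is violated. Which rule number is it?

1

Fixed tagging: NOUN PREP PREP NOUN PREP PREP DET.
Rule check: R1 fail, R2 pass.
Only rule 1 fails.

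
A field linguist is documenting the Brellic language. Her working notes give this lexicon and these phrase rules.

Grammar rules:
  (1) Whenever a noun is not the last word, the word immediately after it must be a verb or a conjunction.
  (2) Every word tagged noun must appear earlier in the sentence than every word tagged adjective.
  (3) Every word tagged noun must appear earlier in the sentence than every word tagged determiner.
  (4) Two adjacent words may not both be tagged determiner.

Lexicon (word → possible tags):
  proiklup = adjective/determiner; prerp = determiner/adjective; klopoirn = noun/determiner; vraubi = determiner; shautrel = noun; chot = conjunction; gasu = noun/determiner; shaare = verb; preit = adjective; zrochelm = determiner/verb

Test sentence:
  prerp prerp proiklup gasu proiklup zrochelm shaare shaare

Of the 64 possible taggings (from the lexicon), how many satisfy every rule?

Candidates per position — 1:prerp {determiner,adjective}; 2:prerp {determiner,adjective}; 3:proiklup {adjective,determiner}; 4:gasu {noun,determiner}; 5:proiklup {adjective,determiner}; 6:zrochelm {determiner,verb}; 7:shaare {verb}; 8:shaare {verb}.
There are 64 candidate sequences in total.
Checking each against the rules leaves 6 sequences.
Count = 6.

6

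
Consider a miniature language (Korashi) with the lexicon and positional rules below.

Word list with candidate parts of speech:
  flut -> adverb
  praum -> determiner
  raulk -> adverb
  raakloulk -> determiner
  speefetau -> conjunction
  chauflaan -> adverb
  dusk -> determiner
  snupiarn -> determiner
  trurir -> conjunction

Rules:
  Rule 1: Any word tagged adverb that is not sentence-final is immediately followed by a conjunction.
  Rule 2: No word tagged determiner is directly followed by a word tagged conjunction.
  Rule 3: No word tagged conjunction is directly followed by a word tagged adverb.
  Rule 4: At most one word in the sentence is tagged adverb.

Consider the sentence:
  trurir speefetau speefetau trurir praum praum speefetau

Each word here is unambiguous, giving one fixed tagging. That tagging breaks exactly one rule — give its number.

Fixed tagging: conjunction conjunction conjunction conjunction determiner determiner conjunction.
Applying the rules: R1 pass, R2 fail, R3 pass, R4 pass.
Only rule 2 fails.

2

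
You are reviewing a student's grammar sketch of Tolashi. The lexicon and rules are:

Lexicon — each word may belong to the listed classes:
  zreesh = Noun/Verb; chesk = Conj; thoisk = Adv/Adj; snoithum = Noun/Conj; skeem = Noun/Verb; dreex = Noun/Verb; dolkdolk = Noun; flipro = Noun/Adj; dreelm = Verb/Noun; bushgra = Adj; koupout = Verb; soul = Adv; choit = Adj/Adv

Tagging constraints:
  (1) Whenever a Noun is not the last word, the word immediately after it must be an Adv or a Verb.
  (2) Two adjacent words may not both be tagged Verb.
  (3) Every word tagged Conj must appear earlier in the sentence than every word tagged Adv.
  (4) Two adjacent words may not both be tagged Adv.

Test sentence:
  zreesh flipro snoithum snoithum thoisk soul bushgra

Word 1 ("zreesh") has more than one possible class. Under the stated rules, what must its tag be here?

Candidates per position — 1:zreesh {Noun,Verb}; 2:flipro {Noun,Adj}; 3:snoithum {Noun,Conj}; 4:snoithum {Noun,Conj}; 5:thoisk {Adv,Adj}; 6:soul {Adv}; 7:bushgra {Adj}.
Position 1: Noun is ruled out by rule 1; that leaves Verb.
Position 2: Noun is ruled out by rule 1; that leaves Adj.
Position 3: Noun is ruled out by rule 1; that leaves Conj.
Position 5: Adv is ruled out by rule 4; that leaves Adj.
Position 4: Noun is ruled out by rule 1; that leaves Conj.
The only consistent sequence is: Verb Adj Conj Conj Adj Adv Adj.
Verifying each rule — rule 1 ok; rule 2 ok; rule 3 ok; rule 4 ok.

Verb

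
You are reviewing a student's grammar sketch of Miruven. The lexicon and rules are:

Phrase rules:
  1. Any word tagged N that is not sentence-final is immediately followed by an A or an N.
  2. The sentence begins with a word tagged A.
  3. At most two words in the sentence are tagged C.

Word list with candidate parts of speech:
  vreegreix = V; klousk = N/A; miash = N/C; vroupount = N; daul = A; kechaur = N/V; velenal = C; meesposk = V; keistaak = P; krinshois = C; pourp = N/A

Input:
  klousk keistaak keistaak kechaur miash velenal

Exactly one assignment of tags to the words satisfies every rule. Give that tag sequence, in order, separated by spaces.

A P P V C C

Candidates per position — 1:klousk {N,A}; 2:keistaak {P}; 3:keistaak {P}; 4:kechaur {N,V}; 5:miash {N,C}; 6:velenal {C}.
If word 1 were N, no tagging could satisfy rule 1; so word 1 is A.
If word 4 were N, no tagging could satisfy rule 1; so word 4 is V.
If word 5 were N, no tagging could satisfy rule 1; so word 5 is C.
So the tagging must be: A P P V C C.
Checking: rule 1 satisfied; rule 2 satisfied; rule 3 satisfied.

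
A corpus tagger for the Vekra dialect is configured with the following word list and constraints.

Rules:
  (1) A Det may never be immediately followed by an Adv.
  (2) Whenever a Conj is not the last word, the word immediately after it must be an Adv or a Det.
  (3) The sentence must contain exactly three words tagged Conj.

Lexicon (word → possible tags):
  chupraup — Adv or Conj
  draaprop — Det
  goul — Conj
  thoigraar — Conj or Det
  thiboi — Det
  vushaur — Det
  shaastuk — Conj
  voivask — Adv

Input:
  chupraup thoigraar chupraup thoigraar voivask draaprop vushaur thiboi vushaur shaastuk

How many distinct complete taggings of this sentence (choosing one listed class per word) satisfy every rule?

1

Candidates per position — 1:chupraup {Adv,Conj}; 2:thoigraar {Conj,Det}; 3:chupraup {Adv,Conj}; 4:thoigraar {Conj,Det}; 5:voivask {Adv}; 6:draaprop {Det}; 7:vushaur {Det}; 8:thiboi {Det}; 9:vushaur {Det}; 10:shaastuk {Conj}.
There are 16 candidate sequences in total.
The sequences that satisfy every rule: Adv Conj Adv Conj Adv Det Det Det Det Conj.
Count = 1.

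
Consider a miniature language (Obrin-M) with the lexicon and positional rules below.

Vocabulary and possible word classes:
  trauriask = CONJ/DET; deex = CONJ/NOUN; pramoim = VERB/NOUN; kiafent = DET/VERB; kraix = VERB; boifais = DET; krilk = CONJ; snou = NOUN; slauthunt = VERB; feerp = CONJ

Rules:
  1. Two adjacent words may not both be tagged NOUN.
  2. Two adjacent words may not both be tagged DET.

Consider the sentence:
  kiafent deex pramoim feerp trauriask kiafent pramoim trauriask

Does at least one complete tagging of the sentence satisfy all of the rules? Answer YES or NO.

Candidates per position — 1:kiafent {DET,VERB}; 2:deex {CONJ,NOUN}; 3:pramoim {VERB,NOUN}; 4:feerp {CONJ}; 5:trauriask {CONJ,DET}; 6:kiafent {DET,VERB}; 7:pramoim {VERB,NOUN}; 8:trauriask {CONJ,DET}.
One satisfying assignment: VERB CONJ NOUN CONJ CONJ VERB VERB DET.
Verifying each rule — rule 1 holds; rule 2 holds.

YES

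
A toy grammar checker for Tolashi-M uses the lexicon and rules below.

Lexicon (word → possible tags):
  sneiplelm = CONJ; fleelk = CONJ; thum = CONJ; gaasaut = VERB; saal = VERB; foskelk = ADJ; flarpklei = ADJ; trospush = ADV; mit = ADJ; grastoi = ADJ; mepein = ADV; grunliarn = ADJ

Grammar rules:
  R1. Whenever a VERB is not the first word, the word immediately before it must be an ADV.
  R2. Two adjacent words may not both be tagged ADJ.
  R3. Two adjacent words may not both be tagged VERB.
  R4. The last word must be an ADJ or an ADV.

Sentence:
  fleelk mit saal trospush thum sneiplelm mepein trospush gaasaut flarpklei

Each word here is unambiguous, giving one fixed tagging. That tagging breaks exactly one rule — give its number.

1

Fixed tagging: CONJ ADJ VERB ADV CONJ CONJ ADV ADV VERB ADJ.
Rule check: R1 ✗, R2 ✓, R3 ✓, R4 ✓.
Only rule 1 fails.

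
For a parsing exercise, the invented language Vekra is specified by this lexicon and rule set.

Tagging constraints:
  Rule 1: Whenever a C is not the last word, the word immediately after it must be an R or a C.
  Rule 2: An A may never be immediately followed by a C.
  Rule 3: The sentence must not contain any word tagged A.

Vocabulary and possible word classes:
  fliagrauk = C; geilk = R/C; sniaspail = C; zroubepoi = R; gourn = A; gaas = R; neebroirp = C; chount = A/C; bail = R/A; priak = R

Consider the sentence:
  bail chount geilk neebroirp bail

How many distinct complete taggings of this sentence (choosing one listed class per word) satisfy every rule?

2

Candidates per position — 1:bail {R,A}; 2:chount {A,C}; 3:geilk {R,C}; 4:neebroirp {C}; 5:bail {R,A}.
There are 16 candidate sequences in total.
The sequences that satisfy every rule: R C R C R; R C C C R.
Count = 2.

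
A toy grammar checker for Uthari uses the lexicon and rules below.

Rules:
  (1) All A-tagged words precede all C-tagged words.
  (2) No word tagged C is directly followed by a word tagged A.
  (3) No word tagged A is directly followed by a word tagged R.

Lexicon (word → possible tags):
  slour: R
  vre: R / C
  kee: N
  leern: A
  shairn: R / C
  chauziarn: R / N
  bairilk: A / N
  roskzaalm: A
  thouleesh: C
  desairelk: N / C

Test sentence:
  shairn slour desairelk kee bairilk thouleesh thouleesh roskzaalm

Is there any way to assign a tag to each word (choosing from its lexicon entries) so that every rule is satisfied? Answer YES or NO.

Candidates per position — 1:shairn {R,C}; 2:slour {R}; 3:desairelk {N,C}; 4:kee {N}; 5:bairilk {A,N}; 6:thouleesh {C}; 7:thouleesh {C}; 8:roskzaalm {A}.
Rule 1 cannot be satisfied by any choice of tags from the lexicon.
So there is no consistent tagging.

NO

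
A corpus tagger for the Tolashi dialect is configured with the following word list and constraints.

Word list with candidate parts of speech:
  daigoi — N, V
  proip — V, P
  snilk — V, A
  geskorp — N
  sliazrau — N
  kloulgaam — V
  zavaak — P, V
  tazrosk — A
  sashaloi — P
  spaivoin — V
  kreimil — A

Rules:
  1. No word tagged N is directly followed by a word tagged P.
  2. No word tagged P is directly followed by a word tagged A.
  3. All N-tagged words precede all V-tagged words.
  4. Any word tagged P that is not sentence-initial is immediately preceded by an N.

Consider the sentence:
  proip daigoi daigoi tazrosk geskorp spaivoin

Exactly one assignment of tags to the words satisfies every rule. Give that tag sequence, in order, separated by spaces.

P N N A N V

Candidates per position — 1:proip {V,P}; 2:daigoi {N,V}; 3:daigoi {N,V}; 4:tazrosk {A}; 5:geskorp {N}; 6:spaivoin {V}.
At position 1, choosing V makes rule 3 impossible to satisfy; hence P.
At position 2, choosing V makes rule 3 impossible to satisfy; hence N.
At position 3, choosing V makes rule 3 impossible to satisfy; hence N.
That leaves exactly one tagging: P N N A N V.
Checking: rule 1 satisfied; rule 2 satisfied; rule 3 satisfied; rule 4 satisfied.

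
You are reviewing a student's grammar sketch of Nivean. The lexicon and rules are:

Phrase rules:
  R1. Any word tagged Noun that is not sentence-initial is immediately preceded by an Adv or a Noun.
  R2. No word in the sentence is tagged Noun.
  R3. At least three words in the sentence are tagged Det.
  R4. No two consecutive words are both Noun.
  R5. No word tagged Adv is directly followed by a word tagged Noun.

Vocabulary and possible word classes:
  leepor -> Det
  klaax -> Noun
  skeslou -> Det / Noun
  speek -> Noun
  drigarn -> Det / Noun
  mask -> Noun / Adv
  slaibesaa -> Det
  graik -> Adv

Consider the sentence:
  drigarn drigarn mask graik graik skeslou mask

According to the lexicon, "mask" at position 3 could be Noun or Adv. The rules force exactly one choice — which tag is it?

Adv

Candidates per position — 1:drigarn {Det,Noun}; 2:drigarn {Det,Noun}; 3:mask {Noun,Adv}; 4:graik {Adv}; 5:graik {Adv}; 6:skeslou {Det,Noun}; 7:mask {Noun,Adv}.
Position 1: tagging it Noun would leave rule 2 unsatisfiable, so it must be Det.
Position 2: tagging it Noun would leave rule 1 unsatisfiable, so it must be Det.
Position 3: tagging it Noun would leave rule 1 unsatisfiable, so it must be Adv.
Position 6: tagging it Noun would leave rule 2 unsatisfiable, so it must be Det.
Position 7: tagging it Noun would leave rule 1 unsatisfiable, so it must be Adv.
So the tagging must be: Det Det Adv Adv Adv Det Adv.
Check: rule 1 ok; rule 2 ok; rule 3 ok; rule 4 ok; rule 5 ok.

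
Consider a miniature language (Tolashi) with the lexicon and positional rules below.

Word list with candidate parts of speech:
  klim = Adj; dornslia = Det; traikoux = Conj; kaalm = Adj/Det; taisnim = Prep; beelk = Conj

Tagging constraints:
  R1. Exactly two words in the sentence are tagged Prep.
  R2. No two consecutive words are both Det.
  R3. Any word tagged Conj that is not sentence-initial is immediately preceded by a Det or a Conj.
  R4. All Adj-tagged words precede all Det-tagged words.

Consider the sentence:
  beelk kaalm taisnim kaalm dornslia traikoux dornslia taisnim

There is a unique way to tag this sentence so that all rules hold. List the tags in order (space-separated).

Candidates per position — 1:beelk {Conj}; 2:kaalm {Adj,Det}; 3:taisnim {Prep}; 4:kaalm {Adj,Det}; 5:dornslia {Det}; 6:traikoux {Conj}; 7:dornslia {Det}; 8:taisnim {Prep}.
If word 4 were Det, no tagging could satisfy rule 2; so word 4 is Adj.
If word 2 were Det, no tagging could satisfy rule 4; so word 2 is Adj.
So the tagging must be: Conj Adj Prep Adj Det Conj Det Prep.
Rule-by-rule: rule 1 ✓; rule 2 ✓; rule 3 ✓; rule 4 ✓.

Conj Adj Prep Adj Det Conj Det Prep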